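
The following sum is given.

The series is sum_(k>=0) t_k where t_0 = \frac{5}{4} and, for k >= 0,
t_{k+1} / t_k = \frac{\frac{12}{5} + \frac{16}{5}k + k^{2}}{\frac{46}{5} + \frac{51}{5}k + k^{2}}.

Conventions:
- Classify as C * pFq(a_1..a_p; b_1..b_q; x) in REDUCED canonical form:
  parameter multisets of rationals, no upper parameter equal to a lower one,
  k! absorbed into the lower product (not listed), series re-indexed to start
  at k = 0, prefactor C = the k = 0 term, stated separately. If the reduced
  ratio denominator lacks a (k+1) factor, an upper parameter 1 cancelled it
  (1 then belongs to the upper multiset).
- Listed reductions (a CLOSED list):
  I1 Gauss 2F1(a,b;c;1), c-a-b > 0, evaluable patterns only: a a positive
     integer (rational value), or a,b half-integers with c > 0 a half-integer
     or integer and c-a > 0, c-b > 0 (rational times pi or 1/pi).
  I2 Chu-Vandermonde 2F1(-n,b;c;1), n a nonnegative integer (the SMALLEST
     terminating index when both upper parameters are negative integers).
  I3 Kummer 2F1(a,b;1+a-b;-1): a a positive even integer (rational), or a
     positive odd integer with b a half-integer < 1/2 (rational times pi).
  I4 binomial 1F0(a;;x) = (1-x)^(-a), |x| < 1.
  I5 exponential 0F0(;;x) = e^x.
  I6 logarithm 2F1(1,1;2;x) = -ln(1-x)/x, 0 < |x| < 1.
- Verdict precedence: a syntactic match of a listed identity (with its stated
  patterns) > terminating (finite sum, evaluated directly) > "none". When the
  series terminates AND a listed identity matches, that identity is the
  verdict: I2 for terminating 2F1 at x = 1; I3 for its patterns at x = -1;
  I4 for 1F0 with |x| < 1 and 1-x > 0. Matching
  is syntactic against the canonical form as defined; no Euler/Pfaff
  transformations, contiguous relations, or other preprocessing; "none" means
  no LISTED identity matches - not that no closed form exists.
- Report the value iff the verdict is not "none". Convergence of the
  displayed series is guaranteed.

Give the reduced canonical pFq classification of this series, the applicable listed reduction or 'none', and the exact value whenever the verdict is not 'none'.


Prefactor \frac{5}{4}, argument 1: 2F1 with upper {\frac{6}{5}, 2} over lower {\frac{46}{5}}. Verdict at x = 1: the Gauss summation I1 matches (x = 1: the Gamma ratio telescopes since c-a-b = 6 > 0 and a = 2 in Z>0). Sum: \frac{123}{70}.

The tell: with t_0 = \frac{5}{4}, roots of the ratio polynomials (prefactor 5/4) are the negated parameters.
Ratio: r(k) = 1 * (k+\frac{6}{5}) (k+2) / [(k+\frac{46}{5}) (k+1)] - rational; roots negated = parameters, x = 1, C = \frac{5}{4}.


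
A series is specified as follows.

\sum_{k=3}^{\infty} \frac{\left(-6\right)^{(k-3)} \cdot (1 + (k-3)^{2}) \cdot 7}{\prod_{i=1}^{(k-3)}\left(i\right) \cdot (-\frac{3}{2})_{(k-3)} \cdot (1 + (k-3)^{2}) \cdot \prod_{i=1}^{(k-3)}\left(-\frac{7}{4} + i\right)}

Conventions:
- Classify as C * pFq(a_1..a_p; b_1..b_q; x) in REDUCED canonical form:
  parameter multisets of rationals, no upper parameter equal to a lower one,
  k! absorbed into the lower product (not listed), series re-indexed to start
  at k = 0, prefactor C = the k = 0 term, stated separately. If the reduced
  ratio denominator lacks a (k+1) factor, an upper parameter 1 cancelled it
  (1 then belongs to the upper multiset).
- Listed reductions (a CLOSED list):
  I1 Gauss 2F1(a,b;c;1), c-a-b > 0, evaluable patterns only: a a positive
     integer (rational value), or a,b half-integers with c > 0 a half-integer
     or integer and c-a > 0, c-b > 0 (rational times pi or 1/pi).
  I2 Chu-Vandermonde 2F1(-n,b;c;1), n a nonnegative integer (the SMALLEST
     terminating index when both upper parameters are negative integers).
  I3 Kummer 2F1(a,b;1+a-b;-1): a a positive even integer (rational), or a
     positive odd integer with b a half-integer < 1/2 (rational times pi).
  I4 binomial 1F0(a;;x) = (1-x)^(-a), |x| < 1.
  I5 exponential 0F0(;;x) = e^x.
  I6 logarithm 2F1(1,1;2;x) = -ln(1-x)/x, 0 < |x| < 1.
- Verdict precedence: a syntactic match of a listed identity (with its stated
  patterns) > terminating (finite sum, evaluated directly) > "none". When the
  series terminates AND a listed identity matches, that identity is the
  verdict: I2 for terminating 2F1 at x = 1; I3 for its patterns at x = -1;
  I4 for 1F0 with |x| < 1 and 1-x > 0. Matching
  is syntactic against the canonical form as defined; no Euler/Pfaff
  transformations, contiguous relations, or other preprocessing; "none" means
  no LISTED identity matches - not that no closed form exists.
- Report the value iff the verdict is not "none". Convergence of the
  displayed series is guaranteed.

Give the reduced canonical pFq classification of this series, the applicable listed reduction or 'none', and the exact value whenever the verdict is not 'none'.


The series (x = -6) is 0F2: upper {-}, lower {-\frac{3}{2}, -\frac{3}{4}}, prefactor 7. Verdict: no listed reduction: x = -6 and upper {-} fail every I1-I6 pattern.

Structural cue: x = -6 and the factor k^2 + 1 cancels (top and bottom), leaving C = 7.
Ratio: r(k) = -6 * 1 / [(k-\frac{3}{2}) (k-\frac{3}{4}) (k+1)] - rational in k. x = -6; t_0 = 7; negate the roots.


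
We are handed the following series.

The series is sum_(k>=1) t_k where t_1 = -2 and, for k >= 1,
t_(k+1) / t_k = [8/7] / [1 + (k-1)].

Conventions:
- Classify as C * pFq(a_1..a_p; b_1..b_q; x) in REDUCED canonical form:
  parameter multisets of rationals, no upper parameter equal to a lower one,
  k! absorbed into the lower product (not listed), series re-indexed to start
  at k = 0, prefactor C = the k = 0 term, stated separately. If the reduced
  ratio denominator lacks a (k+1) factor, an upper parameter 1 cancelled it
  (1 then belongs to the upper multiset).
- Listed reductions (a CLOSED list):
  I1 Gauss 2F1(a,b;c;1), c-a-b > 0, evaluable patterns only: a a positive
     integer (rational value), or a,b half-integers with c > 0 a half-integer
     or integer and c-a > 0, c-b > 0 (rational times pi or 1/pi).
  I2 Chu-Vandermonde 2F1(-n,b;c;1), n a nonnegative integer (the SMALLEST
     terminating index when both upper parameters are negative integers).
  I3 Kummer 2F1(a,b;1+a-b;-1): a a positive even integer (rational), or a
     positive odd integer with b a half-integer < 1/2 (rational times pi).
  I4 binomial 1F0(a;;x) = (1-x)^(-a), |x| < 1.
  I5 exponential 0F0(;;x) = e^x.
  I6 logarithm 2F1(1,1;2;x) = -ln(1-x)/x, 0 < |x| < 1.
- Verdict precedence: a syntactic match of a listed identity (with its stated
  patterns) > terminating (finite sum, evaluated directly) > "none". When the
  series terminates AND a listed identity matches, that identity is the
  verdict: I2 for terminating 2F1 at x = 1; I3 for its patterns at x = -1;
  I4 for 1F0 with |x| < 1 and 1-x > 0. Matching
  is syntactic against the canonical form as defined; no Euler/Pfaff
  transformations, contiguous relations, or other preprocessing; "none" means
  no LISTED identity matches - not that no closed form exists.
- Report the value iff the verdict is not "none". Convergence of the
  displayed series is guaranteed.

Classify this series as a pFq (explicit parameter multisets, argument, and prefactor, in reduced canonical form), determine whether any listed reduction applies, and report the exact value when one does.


Reduced: x = 8/7, 0F0, upper = {-}, lower = {-}, C = -2. Verdict: the I5 exponential reduction applies (the 0F0 exponential series at x = 8/7). Hence: (-2) * e^(8/7).

Key step: t_0 being -2, factor the ratio over Q (C = -2, x = 8/7): negated roots = parameters.
Step ratio: r(k) = (8/7) * 1 / [(k+1)] - rational in k, leading ratio (8/7); with t_0 = -2, classification follows.


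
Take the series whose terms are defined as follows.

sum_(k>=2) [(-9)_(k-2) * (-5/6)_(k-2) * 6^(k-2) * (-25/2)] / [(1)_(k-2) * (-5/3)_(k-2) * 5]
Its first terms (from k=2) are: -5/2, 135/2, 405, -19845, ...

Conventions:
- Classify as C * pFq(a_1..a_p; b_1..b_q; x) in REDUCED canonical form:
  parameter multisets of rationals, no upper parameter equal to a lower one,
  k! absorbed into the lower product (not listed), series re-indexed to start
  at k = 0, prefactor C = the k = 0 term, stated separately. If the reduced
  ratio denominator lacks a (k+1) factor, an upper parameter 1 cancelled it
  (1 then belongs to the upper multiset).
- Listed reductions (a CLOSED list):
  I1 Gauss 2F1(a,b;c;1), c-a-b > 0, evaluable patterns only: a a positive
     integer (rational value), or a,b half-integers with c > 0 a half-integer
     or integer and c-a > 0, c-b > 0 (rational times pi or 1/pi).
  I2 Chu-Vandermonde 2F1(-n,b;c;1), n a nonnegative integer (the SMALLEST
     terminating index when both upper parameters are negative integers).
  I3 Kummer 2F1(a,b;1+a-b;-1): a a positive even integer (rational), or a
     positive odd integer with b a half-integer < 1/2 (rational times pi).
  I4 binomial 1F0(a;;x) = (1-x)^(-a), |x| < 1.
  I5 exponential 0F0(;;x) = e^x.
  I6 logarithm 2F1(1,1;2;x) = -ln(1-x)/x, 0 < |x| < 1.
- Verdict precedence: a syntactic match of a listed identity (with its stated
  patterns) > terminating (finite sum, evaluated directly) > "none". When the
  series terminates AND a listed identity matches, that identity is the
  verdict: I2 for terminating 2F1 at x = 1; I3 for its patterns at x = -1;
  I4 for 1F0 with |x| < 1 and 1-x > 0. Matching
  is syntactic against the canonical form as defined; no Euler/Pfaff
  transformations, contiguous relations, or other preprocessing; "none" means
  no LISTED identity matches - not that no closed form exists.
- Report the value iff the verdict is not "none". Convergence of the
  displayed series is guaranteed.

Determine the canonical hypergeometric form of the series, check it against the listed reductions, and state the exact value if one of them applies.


Reduced: x = 6, 2F1, upper = {-9, -5/6}, lower = {-5/3}, C = -5/2. Verdict: terminating at k = 9: the factor (-9)_k kills every later term; summing the 10 survivors is exact. Exact value: -2834373025/256.

Key step: x = 6 and the constant factors (C = -5/2) combine into one prefactor.
Consecutive-term ratio: r(k) = 6 * (k-9) (k-5/6) / [(k-5/3) (k+1)] - rational; roots negated = parameters, x = 6, C = -5/2.


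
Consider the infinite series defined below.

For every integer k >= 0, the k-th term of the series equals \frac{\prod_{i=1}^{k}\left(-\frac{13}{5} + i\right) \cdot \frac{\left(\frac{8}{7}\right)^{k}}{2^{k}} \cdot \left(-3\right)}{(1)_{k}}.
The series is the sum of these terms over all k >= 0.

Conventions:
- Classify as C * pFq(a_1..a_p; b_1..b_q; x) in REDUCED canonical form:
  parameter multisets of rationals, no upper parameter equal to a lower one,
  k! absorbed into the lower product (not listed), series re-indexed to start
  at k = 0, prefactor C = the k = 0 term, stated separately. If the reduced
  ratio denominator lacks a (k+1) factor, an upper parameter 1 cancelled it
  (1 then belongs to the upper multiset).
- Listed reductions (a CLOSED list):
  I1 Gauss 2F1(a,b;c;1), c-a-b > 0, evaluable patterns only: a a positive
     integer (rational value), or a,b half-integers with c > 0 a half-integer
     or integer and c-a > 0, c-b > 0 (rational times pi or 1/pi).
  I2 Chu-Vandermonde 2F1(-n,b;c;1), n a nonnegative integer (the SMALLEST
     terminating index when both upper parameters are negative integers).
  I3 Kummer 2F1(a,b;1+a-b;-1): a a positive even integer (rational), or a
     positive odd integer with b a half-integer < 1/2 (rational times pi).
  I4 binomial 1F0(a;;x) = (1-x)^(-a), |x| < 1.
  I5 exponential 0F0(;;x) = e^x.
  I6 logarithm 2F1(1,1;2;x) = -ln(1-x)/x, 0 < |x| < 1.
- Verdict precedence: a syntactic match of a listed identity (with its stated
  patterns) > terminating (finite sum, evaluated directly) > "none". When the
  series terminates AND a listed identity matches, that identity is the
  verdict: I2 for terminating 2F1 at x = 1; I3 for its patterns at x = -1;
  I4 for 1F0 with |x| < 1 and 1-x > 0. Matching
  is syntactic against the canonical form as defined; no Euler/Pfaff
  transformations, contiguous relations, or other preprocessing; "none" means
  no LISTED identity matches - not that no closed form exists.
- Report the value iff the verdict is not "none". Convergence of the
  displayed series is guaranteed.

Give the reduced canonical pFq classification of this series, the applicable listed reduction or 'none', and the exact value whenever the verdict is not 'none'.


x = \frac{4}{7} here; the reduced form reads 1F0, upper {-\frac{8}{5}}, lower {-}, C = -3. Verdict: this is the binomial series (I4) (the 1F0 binomial series: exponent 8/5, x = \frac{4}{7}). Hence: \left(-3\right) \cdot \left(\frac{3}{7}\right)^{\frac{8}{5}}.

The tell: from the first term -3: (1)_k (prefactor -3) is k! itself.
Step ratio: r(k) = \frac{4}{7} * (k-\frac{8}{5}) / [(k+1)] - rational in k, leading ratio \frac{4}{7}; with t_0 = -3, classification follows.


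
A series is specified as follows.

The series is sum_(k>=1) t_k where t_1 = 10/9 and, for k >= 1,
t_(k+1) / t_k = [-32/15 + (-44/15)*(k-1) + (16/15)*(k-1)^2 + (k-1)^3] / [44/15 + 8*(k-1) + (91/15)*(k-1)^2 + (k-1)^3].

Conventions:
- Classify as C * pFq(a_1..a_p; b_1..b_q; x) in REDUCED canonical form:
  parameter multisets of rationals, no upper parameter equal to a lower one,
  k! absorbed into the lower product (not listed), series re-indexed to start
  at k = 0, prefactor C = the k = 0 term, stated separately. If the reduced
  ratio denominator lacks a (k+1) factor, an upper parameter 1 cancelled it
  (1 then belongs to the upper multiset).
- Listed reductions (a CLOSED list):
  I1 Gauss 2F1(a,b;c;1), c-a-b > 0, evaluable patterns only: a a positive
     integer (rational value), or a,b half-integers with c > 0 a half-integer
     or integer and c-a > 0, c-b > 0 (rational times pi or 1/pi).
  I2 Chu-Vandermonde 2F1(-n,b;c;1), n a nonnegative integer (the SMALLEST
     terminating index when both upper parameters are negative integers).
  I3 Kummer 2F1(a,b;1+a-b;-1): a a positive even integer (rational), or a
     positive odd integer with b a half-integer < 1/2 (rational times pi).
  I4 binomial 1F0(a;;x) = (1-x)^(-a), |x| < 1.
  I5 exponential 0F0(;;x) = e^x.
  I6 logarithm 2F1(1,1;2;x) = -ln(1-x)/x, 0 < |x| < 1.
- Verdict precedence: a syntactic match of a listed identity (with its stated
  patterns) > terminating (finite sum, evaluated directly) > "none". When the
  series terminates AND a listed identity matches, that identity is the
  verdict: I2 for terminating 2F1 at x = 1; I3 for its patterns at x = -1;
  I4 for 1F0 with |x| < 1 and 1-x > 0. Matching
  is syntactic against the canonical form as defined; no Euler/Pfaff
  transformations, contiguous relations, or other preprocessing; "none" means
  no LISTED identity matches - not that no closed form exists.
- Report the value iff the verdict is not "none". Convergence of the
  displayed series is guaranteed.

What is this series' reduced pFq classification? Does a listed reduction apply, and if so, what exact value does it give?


The series (x = 1) is 2F1: upper {-8/5, 2}, lower {22/5}, prefactor 10/9. Verdict: Gauss's theorem (I1) fires (x = 1: the Gamma ratio telescopes since c-a-b = 4 > 0 and a = 2 in Z>0). Its exact value is 34/75.

First insight: t_0 = 10/9 here, and the ratio is unreduced: k + 2/3 divides both sides (prefactor 10/9).
Consecutive-term ratio: r(k) = 1 * (k-8/5) (k+2) / [(k+22/5) (k+1)] - poly over poly, x = 1 from leading terms; C = 10/9 at k = 0.


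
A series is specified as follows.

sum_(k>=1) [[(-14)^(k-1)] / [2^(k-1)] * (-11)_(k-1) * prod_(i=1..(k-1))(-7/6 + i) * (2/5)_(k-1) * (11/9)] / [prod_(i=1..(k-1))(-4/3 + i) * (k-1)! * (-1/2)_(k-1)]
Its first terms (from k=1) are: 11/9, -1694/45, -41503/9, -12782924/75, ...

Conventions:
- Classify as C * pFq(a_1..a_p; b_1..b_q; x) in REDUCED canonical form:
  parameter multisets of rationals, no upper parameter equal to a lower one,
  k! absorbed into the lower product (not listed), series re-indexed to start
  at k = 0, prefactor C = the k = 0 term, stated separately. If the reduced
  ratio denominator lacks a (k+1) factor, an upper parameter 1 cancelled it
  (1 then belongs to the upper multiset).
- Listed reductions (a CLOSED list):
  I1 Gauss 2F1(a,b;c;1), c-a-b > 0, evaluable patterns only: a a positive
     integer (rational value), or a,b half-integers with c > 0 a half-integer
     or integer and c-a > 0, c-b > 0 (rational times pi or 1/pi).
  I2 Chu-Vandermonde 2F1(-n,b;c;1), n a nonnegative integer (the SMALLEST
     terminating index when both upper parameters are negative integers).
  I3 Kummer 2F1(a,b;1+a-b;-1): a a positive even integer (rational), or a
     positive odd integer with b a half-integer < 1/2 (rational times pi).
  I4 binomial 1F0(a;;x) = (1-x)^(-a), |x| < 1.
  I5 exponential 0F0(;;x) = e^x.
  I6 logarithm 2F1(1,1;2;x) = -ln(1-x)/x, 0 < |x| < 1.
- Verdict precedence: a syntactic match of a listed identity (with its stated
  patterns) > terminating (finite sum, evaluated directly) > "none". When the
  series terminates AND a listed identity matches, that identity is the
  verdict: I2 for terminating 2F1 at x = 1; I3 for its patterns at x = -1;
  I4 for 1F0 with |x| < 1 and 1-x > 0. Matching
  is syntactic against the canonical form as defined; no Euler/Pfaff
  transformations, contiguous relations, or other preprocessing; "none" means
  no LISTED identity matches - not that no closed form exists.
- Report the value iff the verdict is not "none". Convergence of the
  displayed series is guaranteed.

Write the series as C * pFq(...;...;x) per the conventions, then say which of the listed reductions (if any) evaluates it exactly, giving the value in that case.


At argument -7: a 3F2 with upper {-11, -1/6, 2/5}, lower {-1/2, -1/3}, scaled by C = 11/9. Verdict: terminating - upper -11 stops the sum at k = 11; the 12 terms are added exactly. Sum: -1240334455914176179021168/11759033203125.

Key step: t_0 being 11/9, the running product (prefactor 11/9) telescopes to a rising factorial.
Step ratio: r(k) = (-7) * (k-11) (k-1/6) (k+2/5) / [(k-1/2) (k-1/3) (k+1)] - poly over poly, x = (-7) from leading terms; C = 11/9 at k = 0.


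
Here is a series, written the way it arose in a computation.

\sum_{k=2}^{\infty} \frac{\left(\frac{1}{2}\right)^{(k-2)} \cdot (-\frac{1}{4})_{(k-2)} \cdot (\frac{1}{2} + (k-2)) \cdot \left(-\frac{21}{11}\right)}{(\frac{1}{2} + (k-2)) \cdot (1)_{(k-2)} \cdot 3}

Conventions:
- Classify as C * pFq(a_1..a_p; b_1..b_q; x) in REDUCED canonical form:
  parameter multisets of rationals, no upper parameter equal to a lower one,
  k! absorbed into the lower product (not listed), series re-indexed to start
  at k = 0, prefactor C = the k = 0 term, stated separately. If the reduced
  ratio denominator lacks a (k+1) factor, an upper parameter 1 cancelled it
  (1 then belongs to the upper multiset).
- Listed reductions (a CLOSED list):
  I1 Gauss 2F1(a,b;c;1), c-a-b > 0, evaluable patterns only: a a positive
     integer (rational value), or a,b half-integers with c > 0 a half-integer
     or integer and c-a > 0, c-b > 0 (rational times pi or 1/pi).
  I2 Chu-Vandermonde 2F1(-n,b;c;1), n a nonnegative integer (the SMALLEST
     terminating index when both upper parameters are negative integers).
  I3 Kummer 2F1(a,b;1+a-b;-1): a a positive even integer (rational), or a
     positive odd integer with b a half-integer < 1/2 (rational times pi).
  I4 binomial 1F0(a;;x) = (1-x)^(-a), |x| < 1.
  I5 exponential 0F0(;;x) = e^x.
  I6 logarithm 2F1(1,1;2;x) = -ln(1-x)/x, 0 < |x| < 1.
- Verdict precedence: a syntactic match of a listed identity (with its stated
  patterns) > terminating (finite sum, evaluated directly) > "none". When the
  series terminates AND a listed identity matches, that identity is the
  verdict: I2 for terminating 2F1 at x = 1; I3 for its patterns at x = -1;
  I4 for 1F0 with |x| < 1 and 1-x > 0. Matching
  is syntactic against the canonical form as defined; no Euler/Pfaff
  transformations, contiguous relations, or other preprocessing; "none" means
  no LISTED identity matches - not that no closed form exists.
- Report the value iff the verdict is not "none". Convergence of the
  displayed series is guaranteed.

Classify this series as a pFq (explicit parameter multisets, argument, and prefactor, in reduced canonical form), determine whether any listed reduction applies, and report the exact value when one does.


x = \frac{1}{2} here; the reduced form reads 1F0, upper {-\frac{1}{4}}, lower {-}, C = -\frac{7}{11}. Verdict: the I4 binomial reduction matches (the 1F0 binomial series: exponent 1/4, x = \frac{1}{2}). Its exact value is \left(-\frac{7}{11}\right) \cdot \left(\frac{1}{2}\right)^{\frac{1}{4}}.

First insight: x = \frac{1}{2} and (1)_k (C = -7/11) is k! itself.
Term ratio: r(k) = \frac{1}{2} * (k-\frac{1}{4}) / [(k+1)] - rational in k, leading ratio \frac{1}{2}; with t_0 = -\frac{7}{11}, classification follows.


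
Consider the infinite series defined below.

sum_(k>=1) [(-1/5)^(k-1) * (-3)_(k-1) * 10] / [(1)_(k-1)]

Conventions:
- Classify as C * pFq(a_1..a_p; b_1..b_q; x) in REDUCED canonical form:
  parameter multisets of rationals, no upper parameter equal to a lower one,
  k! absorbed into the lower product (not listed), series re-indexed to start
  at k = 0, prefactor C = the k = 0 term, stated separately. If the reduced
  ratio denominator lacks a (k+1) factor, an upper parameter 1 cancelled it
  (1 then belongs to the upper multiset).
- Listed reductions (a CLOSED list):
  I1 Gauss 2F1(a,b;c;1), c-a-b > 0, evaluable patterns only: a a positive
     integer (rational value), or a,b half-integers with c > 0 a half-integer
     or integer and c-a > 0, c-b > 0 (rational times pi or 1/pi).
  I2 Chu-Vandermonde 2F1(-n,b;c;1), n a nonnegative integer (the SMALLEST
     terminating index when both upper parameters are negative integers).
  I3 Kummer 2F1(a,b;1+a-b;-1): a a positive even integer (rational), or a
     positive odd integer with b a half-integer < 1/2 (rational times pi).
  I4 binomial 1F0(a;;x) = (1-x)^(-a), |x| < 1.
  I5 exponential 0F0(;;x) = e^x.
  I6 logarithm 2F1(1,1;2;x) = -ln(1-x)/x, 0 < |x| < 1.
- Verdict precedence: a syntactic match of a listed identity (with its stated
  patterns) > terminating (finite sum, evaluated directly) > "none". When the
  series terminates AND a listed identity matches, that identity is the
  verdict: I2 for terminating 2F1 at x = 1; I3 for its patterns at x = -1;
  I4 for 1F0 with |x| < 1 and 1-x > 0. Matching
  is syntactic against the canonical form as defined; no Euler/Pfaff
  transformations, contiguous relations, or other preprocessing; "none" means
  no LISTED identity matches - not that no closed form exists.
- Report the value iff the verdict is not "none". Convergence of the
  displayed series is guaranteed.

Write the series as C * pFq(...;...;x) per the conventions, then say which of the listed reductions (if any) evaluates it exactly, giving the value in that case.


Prefactor 10, argument -1/5: 1F0 with upper {-3} over lower {-}. Verdict: this is binomial (I4) (the 1F0 binomial series: exponent 3, x = -1/5). Value: 432/25.

The tell: from the first term 10: (1)_k (C = 10, x = -1/5) is k! itself.
Consecutive-term ratio: r(k) = (-1/5) * (k-3) / [(k+1)] - rational in k, leading ratio (-1/5); with t_0 = 10, classification follows.


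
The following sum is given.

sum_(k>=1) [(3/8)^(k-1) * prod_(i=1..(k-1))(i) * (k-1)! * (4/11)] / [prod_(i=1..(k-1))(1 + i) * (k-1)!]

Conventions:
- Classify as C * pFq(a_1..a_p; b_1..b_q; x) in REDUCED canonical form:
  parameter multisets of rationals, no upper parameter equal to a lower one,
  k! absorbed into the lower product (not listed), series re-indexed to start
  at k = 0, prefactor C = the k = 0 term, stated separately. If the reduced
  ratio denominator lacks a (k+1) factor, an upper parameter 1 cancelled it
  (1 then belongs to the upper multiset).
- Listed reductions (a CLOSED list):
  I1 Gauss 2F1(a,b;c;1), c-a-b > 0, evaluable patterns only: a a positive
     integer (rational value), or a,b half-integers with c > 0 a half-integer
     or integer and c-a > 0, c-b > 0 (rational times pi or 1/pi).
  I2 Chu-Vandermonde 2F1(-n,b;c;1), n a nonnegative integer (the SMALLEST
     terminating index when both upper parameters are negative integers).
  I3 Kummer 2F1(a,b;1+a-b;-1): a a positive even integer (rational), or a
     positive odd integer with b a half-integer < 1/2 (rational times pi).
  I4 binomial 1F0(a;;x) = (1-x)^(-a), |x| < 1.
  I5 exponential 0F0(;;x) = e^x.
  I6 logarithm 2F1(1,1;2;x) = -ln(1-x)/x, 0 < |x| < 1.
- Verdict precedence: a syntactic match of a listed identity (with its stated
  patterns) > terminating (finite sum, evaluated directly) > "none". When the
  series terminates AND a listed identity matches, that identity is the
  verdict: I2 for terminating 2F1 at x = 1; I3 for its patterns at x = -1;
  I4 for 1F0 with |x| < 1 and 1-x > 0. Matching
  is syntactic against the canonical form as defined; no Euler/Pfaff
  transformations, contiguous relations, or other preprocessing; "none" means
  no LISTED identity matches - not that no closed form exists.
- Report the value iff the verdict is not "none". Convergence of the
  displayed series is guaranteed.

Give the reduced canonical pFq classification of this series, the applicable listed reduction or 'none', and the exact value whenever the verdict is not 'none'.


With C = 4/11: the canonical form is 2F1(1, 1; 2; 3/8). Verdict: the I6 logarithm reduction matches (the logarithm: parameters (1,1;2), x = 3/8). Sum: (-32/33) * ln(5/8).

Key step: t_0 = 4/11 here, and the factorial ratio (C = 4/11, x = 3/8) (k+a-1)!/(a-1)! is a rising factorial (a)_k.
Adjacent-term ratio: r(k) = (3/8) * (k+1) (k+1) / [(k+2) (k+1)] ; factor over Q: parameters, x = (3/8), and C = 4/11.


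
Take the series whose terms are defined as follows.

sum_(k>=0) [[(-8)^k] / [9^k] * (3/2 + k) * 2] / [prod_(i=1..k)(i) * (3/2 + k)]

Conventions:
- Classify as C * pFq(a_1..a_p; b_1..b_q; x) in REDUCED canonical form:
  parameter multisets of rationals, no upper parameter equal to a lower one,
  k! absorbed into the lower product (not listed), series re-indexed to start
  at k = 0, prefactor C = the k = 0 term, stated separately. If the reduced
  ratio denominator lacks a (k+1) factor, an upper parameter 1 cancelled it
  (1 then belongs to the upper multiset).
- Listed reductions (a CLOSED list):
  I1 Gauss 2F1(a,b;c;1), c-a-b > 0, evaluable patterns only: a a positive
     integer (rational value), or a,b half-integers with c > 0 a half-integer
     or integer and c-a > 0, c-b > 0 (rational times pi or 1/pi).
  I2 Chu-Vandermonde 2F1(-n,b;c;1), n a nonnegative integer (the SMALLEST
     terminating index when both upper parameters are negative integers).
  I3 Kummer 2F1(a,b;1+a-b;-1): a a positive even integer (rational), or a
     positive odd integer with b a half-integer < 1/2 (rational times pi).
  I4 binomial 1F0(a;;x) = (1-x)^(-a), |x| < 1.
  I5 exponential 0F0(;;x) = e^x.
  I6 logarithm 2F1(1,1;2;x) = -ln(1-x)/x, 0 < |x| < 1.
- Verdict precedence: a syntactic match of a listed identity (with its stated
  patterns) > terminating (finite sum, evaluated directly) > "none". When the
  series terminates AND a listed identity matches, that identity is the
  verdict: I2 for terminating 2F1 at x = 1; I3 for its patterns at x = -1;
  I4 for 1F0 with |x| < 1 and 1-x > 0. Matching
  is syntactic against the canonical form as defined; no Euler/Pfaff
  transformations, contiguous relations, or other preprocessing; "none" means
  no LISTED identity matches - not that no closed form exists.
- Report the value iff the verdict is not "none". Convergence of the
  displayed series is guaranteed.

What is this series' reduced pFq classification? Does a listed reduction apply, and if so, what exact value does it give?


Key observation: x = (-8/9) and k + 3/2 divides numerator and denominator alike; C = 2 after cancelling.
Consecutive-term ratio: r(k) = (-8/9) * 1 / [(k+1)] ; factor over Q: parameters, x = (-8/9), and C = 2.

At argument -8/9: a 0F0 with upper {-}, lower {-}, scaled by C = 2. Verdict: this is the exponential series (I5) (the 0F0 exponential series at x = -8/9). Hence: 2 * e^(-8/9).


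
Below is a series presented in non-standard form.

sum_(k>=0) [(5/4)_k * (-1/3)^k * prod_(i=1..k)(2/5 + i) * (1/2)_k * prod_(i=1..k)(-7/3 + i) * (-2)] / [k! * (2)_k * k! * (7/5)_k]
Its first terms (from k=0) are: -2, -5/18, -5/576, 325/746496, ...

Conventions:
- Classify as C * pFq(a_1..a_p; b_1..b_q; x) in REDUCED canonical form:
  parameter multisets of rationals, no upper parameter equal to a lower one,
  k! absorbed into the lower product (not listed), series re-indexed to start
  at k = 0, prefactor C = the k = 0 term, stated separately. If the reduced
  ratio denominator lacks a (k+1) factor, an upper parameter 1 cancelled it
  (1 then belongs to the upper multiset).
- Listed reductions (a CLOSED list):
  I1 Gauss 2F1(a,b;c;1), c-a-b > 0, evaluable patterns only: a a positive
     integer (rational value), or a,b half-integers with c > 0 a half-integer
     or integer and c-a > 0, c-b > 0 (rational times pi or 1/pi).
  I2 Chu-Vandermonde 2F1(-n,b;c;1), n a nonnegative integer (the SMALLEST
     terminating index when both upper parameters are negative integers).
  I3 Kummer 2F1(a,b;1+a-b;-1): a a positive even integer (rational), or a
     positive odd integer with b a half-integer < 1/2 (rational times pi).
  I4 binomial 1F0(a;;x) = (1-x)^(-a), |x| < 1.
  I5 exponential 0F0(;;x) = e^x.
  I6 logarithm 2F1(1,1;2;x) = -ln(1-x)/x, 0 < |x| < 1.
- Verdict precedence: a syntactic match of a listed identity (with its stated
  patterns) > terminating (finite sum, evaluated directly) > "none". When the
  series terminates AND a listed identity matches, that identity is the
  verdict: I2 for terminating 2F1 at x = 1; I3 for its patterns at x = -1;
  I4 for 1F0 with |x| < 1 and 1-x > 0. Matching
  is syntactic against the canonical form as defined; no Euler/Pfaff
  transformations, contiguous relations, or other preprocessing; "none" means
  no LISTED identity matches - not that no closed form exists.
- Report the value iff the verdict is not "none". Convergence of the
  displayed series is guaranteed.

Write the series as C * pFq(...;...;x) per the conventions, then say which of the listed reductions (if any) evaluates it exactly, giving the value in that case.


With C = -2: the canonical form is 3F2(-4/3, 1/2, 5/4; 1, 2; -1/3). Verdict: no listed reduction: x = -1/3 and upper {-4/3, 1/2, 5/4} fail every I1-I6 pattern.

Structural cue: t_0 = -2 here, and the parameter 7/5 appears in both the upper and lower lists and cancels.
Step ratio: r(k) = (-1/3) * (k-4/3) (k+1/2) (k+5/4) / [(k+1) (k+2) (k+1)] - rational in k, leading ratio (-1/3); with t_0 = -2, classification follows.


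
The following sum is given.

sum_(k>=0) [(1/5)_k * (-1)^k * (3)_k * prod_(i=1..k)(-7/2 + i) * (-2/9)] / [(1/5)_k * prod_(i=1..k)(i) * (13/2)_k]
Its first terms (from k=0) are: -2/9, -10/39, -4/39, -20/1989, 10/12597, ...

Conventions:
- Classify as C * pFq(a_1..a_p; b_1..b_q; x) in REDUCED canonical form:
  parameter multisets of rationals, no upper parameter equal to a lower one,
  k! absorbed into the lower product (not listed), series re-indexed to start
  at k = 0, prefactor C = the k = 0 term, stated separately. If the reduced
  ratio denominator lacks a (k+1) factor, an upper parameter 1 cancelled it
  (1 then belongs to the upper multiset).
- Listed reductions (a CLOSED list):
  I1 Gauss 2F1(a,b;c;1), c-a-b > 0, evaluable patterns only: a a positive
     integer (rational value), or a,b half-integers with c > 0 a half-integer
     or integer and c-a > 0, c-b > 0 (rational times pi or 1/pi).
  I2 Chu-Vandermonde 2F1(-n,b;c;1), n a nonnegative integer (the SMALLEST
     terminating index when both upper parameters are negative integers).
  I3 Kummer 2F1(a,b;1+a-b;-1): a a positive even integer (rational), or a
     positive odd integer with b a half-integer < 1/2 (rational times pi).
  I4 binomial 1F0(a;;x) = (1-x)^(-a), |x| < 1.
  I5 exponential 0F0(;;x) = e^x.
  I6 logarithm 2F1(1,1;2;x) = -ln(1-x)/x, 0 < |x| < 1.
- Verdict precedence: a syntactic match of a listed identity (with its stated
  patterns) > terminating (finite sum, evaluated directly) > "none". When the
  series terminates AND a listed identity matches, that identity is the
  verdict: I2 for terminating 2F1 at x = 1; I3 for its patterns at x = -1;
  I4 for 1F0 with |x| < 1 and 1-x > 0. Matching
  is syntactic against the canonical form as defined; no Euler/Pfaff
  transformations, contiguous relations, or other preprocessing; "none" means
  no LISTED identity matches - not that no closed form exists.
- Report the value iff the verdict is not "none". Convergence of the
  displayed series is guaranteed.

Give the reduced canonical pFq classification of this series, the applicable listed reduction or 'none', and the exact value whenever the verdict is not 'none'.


First insight: t_0 being -2/9, the product of the first k integers (prefactor -2/9) is k!.
Ratio: r(k) = (-1) * (k-5/2) (k+3) / [(k+13/2) (k+1)] - rational; roots negated = parameters, x = (-1), C = -2/9.

This is -2/9 * 2F1(-5/2, 3; 13/2; -1) in reduced canonical form. Verdict (x = -1): Kummer (I3) applies (x = -1; c = 13/2 equals 1+a-b for upper {-5/2, 3}: listed pattern). Sum: (-385/2048) * pi.


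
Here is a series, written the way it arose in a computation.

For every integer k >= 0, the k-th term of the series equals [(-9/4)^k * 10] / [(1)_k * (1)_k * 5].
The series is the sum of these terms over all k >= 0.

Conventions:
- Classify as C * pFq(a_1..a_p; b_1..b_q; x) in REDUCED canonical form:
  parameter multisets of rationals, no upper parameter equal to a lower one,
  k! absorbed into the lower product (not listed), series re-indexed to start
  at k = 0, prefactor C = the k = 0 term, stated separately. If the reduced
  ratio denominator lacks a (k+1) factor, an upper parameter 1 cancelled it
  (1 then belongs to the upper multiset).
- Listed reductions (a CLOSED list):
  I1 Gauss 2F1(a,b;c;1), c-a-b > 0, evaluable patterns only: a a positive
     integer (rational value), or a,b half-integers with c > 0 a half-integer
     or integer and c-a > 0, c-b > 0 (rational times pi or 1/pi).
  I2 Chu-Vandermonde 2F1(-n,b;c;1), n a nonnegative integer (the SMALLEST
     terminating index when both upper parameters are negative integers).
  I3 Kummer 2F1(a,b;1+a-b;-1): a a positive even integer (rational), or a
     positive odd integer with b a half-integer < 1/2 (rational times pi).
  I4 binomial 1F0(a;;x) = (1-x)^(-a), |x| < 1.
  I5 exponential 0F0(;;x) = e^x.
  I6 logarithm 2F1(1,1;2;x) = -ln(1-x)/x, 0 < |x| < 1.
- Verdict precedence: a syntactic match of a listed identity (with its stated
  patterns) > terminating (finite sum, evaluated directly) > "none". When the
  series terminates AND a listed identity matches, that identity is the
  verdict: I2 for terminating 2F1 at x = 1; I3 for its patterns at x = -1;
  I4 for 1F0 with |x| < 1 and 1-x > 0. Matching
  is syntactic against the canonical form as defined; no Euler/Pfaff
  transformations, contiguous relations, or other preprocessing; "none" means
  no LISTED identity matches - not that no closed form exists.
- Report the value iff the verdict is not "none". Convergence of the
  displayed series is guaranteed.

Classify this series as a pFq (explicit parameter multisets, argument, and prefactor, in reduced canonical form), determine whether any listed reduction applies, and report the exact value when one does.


At argument -9/4: a 0F1 with upper {-}, lower {1}, scaled by C = 2. Verdict: no listed reduction: x = -9/4 and upper {-} fail every I1-I6 pattern.

First insight: from the first term 2: the constant factors (prefactor 2) combine into one prefactor.
Ratio: r(k) = (-9/4) * 1 / [(k+1) (k+1)] - rational in k, leading ratio (-9/4); with t_0 = 2, classification follows.


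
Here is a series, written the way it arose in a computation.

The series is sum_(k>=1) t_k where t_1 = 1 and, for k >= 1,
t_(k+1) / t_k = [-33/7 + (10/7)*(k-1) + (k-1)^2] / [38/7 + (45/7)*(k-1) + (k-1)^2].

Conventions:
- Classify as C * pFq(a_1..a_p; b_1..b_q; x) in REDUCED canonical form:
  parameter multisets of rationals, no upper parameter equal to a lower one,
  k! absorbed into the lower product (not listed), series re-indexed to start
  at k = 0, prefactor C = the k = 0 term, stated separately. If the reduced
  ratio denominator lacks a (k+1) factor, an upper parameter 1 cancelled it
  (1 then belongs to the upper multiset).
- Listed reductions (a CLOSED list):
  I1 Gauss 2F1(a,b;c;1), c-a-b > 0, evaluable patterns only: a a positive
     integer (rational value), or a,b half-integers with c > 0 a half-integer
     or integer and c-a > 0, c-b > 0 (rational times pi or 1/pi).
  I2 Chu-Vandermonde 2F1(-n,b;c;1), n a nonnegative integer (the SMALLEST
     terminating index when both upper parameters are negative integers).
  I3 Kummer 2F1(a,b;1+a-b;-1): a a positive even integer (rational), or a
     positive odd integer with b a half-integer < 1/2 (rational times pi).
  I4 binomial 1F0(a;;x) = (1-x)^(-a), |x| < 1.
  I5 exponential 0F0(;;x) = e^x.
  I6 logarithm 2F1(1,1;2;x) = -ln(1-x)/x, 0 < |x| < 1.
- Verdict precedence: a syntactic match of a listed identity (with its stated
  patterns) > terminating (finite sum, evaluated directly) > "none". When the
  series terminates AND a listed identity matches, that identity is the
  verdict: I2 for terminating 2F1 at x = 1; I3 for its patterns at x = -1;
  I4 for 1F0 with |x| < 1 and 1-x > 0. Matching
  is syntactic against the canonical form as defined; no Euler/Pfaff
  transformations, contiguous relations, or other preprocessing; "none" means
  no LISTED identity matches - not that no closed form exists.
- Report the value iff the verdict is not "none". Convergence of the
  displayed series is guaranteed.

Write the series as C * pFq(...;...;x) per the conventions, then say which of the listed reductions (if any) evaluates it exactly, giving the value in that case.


The series (x = 1) is 2F1: upper {-11/7, 3}, lower {38/7}, prefactor 1. Verdict at x = 1: Gauss's theorem (I1) matches (x = 1: the Gamma ratio telescopes since c-a-b = 4 > 0 and a = 3 in Z>0). Value: 527/1715.

First insight: t_0 being 1, the expanded ratio factors over Q; C = 1, x = 1, roots give parameters.
Ratio: r(k) = 1 * (k-11/7) (k+3) / [(k+38/7) (k+1)] - rational; roots negated = parameters, x = 1, C = 1.


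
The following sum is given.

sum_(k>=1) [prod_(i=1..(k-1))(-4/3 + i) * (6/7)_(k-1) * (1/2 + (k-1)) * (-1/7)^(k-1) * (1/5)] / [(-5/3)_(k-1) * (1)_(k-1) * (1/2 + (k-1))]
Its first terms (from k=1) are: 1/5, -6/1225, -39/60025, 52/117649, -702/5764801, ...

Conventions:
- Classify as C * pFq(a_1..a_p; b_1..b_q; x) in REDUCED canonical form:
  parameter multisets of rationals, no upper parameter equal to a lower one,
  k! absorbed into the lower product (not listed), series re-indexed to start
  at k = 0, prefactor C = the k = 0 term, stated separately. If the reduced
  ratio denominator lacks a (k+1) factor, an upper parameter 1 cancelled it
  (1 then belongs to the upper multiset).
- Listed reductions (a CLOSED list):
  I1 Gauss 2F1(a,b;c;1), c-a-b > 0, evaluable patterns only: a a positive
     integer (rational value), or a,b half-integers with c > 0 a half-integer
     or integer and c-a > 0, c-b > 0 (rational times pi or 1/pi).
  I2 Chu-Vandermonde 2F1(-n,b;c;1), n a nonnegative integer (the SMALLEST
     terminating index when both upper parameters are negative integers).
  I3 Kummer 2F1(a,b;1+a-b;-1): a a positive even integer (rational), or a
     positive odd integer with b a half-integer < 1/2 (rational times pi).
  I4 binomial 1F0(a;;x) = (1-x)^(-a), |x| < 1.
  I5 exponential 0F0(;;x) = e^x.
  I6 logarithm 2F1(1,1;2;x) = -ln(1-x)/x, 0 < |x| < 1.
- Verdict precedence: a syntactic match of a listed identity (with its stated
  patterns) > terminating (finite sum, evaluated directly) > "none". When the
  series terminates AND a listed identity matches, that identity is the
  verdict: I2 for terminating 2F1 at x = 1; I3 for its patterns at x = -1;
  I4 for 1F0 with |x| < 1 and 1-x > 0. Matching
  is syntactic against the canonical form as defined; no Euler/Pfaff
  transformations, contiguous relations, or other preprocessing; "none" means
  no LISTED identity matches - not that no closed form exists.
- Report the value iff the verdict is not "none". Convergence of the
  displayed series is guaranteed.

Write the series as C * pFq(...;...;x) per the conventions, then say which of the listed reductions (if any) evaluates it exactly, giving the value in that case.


Structural cue: t_0 = 1/5 here, and k + 1/2 divides numerator and denominator alike; prefactor 1/5 after cancelling.
Step ratio: r(k) = (-1/7) * (k-1/3) (k+6/7) / [(k-5/3) (k+1)] - rational in k, leading ratio (-1/7); with t_0 = 1/5, classification follows.

Canonical form: C = 1/5 times 2F1 with upper {-1/3, 6/7}, lower {-5/3}, x = -1/7. Verdict: none (x = -1/7): each listed identity misses the multisets {-1/3, 6/7} ; {-5/3}.
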